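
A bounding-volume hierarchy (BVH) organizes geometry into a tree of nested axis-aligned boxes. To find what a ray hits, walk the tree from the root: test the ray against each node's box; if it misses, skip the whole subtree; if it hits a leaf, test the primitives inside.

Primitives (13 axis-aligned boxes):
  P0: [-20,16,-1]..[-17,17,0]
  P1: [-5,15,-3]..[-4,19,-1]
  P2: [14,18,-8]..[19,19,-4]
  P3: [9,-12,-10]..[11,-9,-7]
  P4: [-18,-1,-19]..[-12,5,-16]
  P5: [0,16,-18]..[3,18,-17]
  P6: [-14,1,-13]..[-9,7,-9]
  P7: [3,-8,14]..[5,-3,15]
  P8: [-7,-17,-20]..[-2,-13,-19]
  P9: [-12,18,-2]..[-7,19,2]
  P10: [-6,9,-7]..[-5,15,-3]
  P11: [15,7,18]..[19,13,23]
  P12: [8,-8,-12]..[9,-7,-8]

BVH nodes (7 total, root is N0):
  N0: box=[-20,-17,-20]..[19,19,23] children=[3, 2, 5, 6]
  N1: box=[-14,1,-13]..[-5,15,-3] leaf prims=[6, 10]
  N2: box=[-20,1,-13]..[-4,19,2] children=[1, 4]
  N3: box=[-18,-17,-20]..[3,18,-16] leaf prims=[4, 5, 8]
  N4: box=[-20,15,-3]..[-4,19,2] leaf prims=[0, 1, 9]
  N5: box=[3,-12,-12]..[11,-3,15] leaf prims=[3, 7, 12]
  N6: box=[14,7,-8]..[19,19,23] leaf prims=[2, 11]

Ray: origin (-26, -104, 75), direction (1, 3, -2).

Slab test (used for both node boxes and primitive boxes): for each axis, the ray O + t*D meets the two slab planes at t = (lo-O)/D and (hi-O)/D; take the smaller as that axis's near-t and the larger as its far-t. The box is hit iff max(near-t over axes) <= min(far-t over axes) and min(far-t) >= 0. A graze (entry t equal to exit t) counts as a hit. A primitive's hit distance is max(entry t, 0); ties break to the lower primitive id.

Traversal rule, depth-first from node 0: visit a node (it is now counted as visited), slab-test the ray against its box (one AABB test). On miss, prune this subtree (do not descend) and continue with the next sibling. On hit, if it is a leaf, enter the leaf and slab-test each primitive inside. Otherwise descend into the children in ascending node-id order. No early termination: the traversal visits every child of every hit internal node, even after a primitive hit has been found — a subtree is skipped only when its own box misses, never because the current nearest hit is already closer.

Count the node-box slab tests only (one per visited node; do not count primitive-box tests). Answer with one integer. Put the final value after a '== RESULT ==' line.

Trace the traversal:
N0 x:[6,45] y:[29,41] z:[26,95/2] -> hit [29,41], descend [2, 3, 5, 6]
  N2 x:[6,22] y:[35,41] z:[73/2,44] -> miss, prune
  N3 x:[8,29] y:[29,122/3] z:[91/2,95/2] -> miss, prune
  N5 x:[29,37] y:[92/3,101/3] z:[30,87/2] -> hit [92/3,101/3] leaf, test {P3(miss), P7(miss), P12(miss)}
  N6 x:[40,45] y:[37,41] z:[26,83/2] -> hit [40,41] leaf, test {P2@t=122/3, P11(miss)}

order=[0, 2, 3, 5, 6]  |boxes|=5  |leaves|=2  hit=P2

== RESULT ==
5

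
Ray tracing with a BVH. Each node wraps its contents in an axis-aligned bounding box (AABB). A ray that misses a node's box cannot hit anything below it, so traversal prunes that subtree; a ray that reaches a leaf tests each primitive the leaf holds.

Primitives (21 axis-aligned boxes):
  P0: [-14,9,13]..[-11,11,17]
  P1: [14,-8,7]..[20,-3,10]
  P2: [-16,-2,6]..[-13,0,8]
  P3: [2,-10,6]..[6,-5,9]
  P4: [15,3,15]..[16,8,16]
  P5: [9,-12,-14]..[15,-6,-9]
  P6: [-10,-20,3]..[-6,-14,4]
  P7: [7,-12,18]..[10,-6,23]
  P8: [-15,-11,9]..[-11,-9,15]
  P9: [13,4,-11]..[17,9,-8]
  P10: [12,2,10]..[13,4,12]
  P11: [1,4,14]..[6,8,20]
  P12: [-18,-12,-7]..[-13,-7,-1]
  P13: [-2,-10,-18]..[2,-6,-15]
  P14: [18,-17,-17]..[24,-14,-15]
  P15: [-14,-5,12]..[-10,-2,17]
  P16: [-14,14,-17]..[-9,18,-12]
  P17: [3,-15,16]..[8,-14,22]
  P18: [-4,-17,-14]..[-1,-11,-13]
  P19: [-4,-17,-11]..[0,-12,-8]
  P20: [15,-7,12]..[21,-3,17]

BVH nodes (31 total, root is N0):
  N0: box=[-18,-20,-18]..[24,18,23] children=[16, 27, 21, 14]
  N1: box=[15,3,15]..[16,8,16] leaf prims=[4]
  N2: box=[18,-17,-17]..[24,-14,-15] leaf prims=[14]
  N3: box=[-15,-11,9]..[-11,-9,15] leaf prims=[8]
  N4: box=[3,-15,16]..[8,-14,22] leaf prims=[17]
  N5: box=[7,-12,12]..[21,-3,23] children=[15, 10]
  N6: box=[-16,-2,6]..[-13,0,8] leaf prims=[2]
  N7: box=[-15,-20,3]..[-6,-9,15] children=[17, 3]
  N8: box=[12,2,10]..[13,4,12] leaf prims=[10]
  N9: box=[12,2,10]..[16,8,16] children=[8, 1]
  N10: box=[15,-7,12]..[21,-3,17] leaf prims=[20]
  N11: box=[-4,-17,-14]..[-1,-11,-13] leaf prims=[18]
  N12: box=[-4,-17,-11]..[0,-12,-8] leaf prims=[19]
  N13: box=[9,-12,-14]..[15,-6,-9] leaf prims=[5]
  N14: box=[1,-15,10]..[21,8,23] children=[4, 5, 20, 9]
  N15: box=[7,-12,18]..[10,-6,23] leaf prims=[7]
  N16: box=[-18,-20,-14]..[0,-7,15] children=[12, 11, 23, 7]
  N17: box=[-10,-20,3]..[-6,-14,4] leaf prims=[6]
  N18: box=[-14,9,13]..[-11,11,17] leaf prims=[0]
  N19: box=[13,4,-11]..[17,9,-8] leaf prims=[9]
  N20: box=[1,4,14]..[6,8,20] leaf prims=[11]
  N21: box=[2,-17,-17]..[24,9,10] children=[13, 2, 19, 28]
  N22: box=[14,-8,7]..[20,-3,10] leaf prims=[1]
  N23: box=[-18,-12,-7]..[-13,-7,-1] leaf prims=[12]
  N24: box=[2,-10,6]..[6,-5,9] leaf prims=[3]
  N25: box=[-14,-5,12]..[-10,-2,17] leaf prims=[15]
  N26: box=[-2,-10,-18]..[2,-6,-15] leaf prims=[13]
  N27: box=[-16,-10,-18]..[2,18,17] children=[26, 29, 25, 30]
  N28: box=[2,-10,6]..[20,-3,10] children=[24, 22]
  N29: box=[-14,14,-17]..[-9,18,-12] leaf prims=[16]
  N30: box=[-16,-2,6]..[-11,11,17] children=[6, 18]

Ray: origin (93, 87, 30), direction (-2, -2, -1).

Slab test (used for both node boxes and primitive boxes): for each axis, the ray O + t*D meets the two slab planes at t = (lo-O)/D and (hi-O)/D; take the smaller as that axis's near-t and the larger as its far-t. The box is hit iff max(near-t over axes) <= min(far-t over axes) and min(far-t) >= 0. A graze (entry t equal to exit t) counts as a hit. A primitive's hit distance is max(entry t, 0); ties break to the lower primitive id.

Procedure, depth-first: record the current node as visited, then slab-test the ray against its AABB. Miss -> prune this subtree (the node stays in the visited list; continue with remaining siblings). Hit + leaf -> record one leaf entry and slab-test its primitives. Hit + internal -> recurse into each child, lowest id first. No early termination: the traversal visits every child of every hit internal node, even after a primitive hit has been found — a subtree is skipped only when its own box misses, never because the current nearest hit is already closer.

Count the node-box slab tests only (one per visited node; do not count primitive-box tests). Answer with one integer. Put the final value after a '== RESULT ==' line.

Traverse from the root:
N0 x:[69/2,111/2] y:[69/2,107/2] z:[7,48] -> hit [69/2,48], descend [14, 16, 21, 27]
  N14 x:[36,46] y:[79/2,51] z:[7,20] -> miss, prune
  N16 x:[93/2,111/2] y:[47,107/2] z:[15,44] -> miss, prune
  N21 x:[69/2,91/2] y:[39,52] z:[20,47] -> hit [39,91/2], descend [2, 13, 19, 28]
    N2 x:[69/2,75/2] y:[101/2,52] z:[45,47] -> miss, prune
    N13 x:[39,42] y:[93/2,99/2] z:[39,44] -> miss, prune
    N19 x:[38,40] y:[39,83/2] z:[38,41] -> hit [39,40] leaf, test {P9@t=39}
    N28 x:[73/2,91/2] y:[45,97/2] z:[20,24] -> miss, prune
  N27 x:[91/2,109/2] y:[69/2,97/2] z:[13,48] -> hit [91/2,48], descend [25, 26, 29, 30]
    N25 x:[103/2,107/2] y:[89/2,46] z:[13,18] -> miss, prune
    N26 x:[91/2,95/2] y:[93/2,97/2] z:[45,48] -> hit [93/2,95/2] leaf, test {P13@t=93/2}
    N29 x:[51,107/2] y:[69/2,73/2] z:[42,47] -> miss, prune
    N30 x:[52,109/2] y:[38,89/2] z:[13,24] -> miss, prune

Summary -> nodes [0, 14, 16, 21, 2, 13, 19, 28, 27, 25, 26, 29, 30]; box-tests=13; leaf-entries=2; first=P9

== RESULT ==
13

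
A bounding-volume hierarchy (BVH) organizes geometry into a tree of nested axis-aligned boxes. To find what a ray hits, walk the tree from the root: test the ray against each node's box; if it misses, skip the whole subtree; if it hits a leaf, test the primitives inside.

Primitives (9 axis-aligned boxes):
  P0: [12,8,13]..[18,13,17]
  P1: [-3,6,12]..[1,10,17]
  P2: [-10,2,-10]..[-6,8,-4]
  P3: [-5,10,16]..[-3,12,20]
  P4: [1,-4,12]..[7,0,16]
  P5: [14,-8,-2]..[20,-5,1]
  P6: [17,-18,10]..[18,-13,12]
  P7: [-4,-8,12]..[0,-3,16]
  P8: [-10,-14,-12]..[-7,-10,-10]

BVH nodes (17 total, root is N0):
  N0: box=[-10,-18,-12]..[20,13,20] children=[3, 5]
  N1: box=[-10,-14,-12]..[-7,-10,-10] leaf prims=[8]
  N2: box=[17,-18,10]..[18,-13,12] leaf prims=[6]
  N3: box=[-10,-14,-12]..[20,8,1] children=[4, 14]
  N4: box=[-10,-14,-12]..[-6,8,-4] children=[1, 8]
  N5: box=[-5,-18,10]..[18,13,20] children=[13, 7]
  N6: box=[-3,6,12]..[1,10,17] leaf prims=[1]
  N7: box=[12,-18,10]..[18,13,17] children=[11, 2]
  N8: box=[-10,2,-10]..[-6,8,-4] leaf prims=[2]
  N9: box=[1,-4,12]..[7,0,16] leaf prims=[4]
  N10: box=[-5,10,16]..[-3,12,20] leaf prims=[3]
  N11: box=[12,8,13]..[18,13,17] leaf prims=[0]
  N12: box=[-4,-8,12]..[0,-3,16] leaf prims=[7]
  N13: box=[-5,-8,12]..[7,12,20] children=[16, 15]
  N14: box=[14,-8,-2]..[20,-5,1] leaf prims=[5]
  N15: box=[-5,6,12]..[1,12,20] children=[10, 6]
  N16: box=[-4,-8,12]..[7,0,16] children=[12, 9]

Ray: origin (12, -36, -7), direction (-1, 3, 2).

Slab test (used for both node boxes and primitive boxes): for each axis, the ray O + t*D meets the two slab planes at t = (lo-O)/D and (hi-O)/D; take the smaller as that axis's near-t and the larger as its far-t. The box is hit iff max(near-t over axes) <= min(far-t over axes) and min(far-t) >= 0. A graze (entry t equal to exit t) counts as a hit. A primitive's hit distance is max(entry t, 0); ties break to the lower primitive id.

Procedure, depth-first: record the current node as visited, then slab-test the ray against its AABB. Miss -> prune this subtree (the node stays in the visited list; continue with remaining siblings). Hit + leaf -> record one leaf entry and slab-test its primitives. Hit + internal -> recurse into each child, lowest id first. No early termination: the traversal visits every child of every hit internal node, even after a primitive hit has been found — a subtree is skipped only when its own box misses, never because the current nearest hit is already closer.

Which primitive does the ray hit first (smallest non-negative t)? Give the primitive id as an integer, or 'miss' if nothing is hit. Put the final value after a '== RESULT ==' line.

Trace the traversal:
N0 x:[-8,22] y:[6,49/3] z:[-5/2,27/2] -> hit [6,27/2], descend [3, 5]
  N3 x:[-8,22] y:[22/3,44/3] z:[-5/2,4] -> miss, prune
  N5 x:[-6,17] y:[6,49/3] z:[17/2,27/2] -> hit [17/2,27/2], descend [7, 13]
    N7 x:[-6,0] y:[6,49/3] z:[17/2,12] -> miss, prune
    N13 x:[5,17] y:[28/3,16] z:[19/2,27/2] -> hit [19/2,27/2], descend [15, 16]
      N15 x:[11,17] y:[14,16] z:[19/2,27/2] -> miss, prune
      N16 x:[5,16] y:[28/3,12] z:[19/2,23/2] -> hit [19/2,23/2], descend [9, 12]
        N9 x:[5,11] y:[32/3,12] z:[19/2,23/2] -> hit [32/3,11] leaf, test {P4@t=32/3}
        N12 x:[12,16] y:[28/3,11] z:[19/2,23/2] -> miss, prune

order=[0, 3, 5, 7, 13, 15, 16, 9, 12]  |boxes|=9  |leaves|=1  hit=P4

== RESULT ==
4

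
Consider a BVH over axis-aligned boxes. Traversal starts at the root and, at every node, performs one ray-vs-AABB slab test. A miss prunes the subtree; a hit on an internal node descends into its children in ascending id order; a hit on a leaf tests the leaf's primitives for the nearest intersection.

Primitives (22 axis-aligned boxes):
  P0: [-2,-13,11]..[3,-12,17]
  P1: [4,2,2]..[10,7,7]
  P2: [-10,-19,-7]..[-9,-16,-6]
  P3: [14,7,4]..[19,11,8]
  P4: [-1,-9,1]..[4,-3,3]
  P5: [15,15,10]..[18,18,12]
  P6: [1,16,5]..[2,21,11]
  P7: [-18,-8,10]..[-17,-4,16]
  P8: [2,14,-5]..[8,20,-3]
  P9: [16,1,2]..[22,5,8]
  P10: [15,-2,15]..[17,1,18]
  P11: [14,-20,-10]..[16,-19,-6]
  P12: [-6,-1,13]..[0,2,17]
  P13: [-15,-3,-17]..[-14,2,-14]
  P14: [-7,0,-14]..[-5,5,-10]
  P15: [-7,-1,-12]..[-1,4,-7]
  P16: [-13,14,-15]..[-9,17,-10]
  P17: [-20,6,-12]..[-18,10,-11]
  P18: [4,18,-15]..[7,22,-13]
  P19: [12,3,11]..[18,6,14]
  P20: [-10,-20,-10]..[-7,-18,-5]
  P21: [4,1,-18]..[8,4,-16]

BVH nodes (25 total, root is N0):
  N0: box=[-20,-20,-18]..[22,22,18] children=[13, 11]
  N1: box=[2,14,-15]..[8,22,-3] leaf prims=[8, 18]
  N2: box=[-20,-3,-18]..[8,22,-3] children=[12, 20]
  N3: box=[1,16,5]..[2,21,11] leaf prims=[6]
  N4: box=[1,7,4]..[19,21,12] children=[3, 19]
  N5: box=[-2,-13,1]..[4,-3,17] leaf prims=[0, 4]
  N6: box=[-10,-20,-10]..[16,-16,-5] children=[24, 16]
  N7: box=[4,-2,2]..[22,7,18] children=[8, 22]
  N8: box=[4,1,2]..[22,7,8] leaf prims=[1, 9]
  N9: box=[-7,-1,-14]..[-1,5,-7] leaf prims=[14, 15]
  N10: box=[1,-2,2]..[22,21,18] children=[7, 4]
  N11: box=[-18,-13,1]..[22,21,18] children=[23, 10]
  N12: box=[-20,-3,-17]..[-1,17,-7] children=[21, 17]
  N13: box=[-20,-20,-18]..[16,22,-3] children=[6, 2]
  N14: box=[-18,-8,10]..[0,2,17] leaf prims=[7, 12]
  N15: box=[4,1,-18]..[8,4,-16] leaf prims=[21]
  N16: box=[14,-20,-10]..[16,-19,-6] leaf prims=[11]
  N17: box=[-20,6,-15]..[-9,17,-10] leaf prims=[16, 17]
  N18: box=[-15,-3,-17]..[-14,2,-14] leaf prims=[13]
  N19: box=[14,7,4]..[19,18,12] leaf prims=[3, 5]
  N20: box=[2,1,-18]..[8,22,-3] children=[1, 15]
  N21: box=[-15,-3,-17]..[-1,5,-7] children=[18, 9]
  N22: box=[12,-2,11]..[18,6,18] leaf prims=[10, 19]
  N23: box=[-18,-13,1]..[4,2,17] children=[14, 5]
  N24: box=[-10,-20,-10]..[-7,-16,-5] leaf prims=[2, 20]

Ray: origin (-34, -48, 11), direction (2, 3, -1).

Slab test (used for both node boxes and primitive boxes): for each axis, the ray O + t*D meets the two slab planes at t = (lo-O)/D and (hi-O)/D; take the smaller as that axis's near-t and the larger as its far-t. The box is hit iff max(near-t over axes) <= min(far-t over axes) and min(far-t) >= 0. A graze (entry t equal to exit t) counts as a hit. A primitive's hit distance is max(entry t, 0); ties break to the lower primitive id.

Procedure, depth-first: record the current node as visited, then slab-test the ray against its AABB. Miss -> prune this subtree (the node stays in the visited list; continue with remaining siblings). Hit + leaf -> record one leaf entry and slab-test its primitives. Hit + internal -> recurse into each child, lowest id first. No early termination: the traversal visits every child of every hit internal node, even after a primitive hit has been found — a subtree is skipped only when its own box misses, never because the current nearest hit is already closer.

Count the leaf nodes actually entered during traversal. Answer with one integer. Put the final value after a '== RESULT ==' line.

Walk:
N0 x:[7,28] y:[28/3,70/3] z:[-7,29] -> hit [28/3,70/3], descend [11, 13]
  N11 x:[8,28] y:[35/3,23] z:[-7,10] -> miss, prune
  N13 x:[7,25] y:[28/3,70/3] z:[14,29] -> hit [14,70/3], descend [2, 6]
    N2 x:[7,21] y:[15,70/3] z:[14,29] -> hit [15,21], descend [12, 20]
      N12 x:[7,33/2] y:[15,65/3] z:[18,28] -> miss, prune
      N20 x:[18,21] y:[49/3,70/3] z:[14,29] -> hit [18,21], descend [1, 15]
        N1 x:[18,21] y:[62/3,70/3] z:[14,26] -> hit [62/3,21] leaf, test {P8(miss), P18(miss)}
        N15 x:[19,21] y:[49/3,52/3] z:[27,29] -> miss, prune
    N6 x:[12,25] y:[28/3,32/3] z:[16,21] -> miss, prune

9 AABB tests over nodes [0, 11, 13, 2, 12, 20, 1, 15, 6]; 1 leaf entered; closest miss.

== RESULT ==
1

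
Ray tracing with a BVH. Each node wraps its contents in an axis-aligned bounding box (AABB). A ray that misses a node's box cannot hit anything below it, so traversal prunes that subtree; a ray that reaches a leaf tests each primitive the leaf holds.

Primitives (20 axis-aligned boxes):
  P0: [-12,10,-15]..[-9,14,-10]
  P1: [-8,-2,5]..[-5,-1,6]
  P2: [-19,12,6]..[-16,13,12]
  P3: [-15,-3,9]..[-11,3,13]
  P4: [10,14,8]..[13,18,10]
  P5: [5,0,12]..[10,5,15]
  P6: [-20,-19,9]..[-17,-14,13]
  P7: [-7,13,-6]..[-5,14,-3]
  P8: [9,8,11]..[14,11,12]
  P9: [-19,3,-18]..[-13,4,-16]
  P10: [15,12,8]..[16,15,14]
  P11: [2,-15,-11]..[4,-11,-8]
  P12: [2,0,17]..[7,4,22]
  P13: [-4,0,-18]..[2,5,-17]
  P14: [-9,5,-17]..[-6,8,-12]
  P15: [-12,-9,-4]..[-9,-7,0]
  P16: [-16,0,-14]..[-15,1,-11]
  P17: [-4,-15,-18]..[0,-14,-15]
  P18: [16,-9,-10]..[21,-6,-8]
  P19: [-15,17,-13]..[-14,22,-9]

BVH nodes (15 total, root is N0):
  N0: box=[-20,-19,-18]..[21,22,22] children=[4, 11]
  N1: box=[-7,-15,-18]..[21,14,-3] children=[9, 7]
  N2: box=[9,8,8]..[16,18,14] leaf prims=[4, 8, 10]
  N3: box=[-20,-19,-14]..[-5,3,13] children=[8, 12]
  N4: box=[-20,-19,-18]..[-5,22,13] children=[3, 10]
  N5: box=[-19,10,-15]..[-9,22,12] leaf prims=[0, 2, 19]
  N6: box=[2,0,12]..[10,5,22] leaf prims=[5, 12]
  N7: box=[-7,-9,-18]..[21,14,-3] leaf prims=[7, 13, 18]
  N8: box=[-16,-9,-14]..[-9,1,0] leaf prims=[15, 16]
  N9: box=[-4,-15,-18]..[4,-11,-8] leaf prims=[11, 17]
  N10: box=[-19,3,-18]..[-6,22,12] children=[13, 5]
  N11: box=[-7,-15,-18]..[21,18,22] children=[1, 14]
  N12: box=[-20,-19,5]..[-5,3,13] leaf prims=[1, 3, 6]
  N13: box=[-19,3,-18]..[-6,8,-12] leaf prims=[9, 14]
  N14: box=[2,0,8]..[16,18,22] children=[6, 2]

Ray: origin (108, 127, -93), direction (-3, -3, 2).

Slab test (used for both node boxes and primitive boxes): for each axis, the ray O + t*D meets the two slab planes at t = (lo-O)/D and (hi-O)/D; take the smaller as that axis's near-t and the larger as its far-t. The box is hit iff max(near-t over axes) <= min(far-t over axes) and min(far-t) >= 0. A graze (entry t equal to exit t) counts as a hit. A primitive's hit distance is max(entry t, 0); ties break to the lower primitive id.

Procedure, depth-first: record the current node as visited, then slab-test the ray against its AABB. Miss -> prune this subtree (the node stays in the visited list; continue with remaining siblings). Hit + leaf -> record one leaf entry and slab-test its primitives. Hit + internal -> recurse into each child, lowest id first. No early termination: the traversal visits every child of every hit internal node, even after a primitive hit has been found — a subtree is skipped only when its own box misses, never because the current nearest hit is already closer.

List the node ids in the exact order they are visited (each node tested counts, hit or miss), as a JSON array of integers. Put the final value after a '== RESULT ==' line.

Traverse from the root:
N0 x:[29,128/3] y:[35,146/3] z:[75/2,115/2] -> hit [75/2,128/3], descend [4, 11]
  N4 x:[113/3,128/3] y:[35,146/3] z:[75/2,53] -> hit [113/3,128/3], descend [3, 10]
    N3 x:[113/3,128/3] y:[124/3,146/3] z:[79/2,53] -> hit [124/3,128/3], descend [8, 12]
      N8 x:[39,124/3] y:[42,136/3] z:[79/2,93/2] -> miss, prune
      N12 x:[113/3,128/3] y:[124/3,146/3] z:[49,53] -> miss, prune
    N10 x:[38,127/3] y:[35,124/3] z:[75/2,105/2] -> hit [38,124/3], descend [5, 13]
      N5 x:[39,127/3] y:[35,39] z:[39,105/2] -> hit [39,39] leaf, test {P0@t=39, P2(miss), P19(miss)}
      N13 x:[38,127/3] y:[119/3,124/3] z:[75/2,81/2] -> hit [119/3,81/2] leaf, test {P9(miss), P14(miss)}
  N11 x:[29,115/3] y:[109/3,142/3] z:[75/2,115/2] -> hit [75/2,115/3], descend [1, 14]
    N1 x:[29,115/3] y:[113/3,142/3] z:[75/2,45] -> hit [113/3,115/3], descend [7, 9]
      N7 x:[29,115/3] y:[113/3,136/3] z:[75/2,45] -> hit [113/3,115/3] leaf, test {P7(miss), P13(miss), P18(miss)}
      N9 x:[104/3,112/3] y:[46,142/3] z:[75/2,85/2] -> miss, prune
    N14 x:[92/3,106/3] y:[109/3,127/3] z:[101/2,115/2] -> miss, prune

Summary -> nodes [0, 4, 3, 8, 12, 10, 5, 13, 11, 1, 7, 9, 14]; box-tests=13; leaf-entries=3; first=P0

== RESULT ==
[0, 4, 3, 8, 12, 10, 5, 13, 11, 1, 7, 9, 14]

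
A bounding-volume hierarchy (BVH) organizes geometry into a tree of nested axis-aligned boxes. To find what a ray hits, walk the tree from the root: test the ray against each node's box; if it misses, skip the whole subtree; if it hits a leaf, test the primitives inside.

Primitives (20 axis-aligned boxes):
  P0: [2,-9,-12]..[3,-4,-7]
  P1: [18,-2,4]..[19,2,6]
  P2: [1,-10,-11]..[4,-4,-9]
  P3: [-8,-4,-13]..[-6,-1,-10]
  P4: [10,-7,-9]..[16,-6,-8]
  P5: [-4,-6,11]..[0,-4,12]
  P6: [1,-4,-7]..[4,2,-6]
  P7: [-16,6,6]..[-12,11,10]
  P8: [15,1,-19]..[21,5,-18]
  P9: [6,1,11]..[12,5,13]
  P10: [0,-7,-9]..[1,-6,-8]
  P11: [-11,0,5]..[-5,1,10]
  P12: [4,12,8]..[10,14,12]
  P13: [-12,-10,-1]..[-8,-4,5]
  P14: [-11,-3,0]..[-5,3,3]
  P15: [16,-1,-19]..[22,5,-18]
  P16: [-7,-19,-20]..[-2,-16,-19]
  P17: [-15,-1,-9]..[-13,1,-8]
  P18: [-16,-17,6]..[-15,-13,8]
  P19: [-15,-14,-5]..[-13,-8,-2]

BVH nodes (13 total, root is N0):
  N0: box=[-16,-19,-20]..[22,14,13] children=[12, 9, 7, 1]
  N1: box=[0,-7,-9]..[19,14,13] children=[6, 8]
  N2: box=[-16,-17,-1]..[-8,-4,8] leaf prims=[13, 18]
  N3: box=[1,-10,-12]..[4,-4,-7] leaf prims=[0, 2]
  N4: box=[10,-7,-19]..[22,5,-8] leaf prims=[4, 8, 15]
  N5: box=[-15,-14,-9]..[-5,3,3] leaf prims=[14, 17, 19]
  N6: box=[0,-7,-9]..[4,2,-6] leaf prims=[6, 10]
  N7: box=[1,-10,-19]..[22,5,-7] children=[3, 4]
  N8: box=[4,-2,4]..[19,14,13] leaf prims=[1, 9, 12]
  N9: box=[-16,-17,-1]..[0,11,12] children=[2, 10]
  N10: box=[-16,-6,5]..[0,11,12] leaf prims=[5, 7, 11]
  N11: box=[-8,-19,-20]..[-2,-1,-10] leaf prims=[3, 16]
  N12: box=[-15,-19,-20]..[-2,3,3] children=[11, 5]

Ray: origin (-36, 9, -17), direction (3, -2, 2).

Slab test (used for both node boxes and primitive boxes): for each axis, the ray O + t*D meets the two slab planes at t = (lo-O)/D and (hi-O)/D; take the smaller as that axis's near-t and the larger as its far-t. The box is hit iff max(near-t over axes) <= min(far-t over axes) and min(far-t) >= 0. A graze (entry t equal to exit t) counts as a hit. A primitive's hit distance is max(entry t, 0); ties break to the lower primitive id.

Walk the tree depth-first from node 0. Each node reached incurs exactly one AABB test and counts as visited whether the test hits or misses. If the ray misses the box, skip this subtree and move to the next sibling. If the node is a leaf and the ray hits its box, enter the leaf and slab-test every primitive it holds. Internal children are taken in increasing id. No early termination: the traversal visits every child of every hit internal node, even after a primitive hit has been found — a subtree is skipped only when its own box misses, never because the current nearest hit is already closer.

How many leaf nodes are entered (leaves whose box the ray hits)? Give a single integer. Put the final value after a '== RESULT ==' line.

Trace the traversal:
N0 x:[20/3,58/3] y:[-5/2,14] z:[-3/2,15] -> hit [20/3,14], descend [1, 7, 9, 12]
  N1 x:[12,55/3] y:[-5/2,8] z:[4,15] -> miss, prune
  N7 x:[37/3,58/3] y:[2,19/2] z:[-1,5] -> miss, prune
  N9 x:[20/3,12] y:[-1,13] z:[8,29/2] -> hit [8,12], descend [2, 10]
    N2 x:[20/3,28/3] y:[13/2,13] z:[8,25/2] -> hit [8,28/3] leaf, test {P13@t=8, P18(miss)}
    N10 x:[20/3,12] y:[-1,15/2] z:[11,29/2] -> miss, prune
  N12 x:[7,34/3] y:[3,14] z:[-3/2,10] -> hit [7,10], descend [5, 11]
    N5 x:[7,31/3] y:[3,23/2] z:[4,10] -> hit [7,10] leaf, test {P14(miss), P17(miss), P19(miss)}
    N11 x:[28/3,34/3] y:[5,14] z:[-3/2,7/2] -> miss, prune

order=[0, 1, 7, 9, 2, 10, 12, 5, 11]  |boxes|=9  |leaves|=2  hit=P13

== RESULT ==
2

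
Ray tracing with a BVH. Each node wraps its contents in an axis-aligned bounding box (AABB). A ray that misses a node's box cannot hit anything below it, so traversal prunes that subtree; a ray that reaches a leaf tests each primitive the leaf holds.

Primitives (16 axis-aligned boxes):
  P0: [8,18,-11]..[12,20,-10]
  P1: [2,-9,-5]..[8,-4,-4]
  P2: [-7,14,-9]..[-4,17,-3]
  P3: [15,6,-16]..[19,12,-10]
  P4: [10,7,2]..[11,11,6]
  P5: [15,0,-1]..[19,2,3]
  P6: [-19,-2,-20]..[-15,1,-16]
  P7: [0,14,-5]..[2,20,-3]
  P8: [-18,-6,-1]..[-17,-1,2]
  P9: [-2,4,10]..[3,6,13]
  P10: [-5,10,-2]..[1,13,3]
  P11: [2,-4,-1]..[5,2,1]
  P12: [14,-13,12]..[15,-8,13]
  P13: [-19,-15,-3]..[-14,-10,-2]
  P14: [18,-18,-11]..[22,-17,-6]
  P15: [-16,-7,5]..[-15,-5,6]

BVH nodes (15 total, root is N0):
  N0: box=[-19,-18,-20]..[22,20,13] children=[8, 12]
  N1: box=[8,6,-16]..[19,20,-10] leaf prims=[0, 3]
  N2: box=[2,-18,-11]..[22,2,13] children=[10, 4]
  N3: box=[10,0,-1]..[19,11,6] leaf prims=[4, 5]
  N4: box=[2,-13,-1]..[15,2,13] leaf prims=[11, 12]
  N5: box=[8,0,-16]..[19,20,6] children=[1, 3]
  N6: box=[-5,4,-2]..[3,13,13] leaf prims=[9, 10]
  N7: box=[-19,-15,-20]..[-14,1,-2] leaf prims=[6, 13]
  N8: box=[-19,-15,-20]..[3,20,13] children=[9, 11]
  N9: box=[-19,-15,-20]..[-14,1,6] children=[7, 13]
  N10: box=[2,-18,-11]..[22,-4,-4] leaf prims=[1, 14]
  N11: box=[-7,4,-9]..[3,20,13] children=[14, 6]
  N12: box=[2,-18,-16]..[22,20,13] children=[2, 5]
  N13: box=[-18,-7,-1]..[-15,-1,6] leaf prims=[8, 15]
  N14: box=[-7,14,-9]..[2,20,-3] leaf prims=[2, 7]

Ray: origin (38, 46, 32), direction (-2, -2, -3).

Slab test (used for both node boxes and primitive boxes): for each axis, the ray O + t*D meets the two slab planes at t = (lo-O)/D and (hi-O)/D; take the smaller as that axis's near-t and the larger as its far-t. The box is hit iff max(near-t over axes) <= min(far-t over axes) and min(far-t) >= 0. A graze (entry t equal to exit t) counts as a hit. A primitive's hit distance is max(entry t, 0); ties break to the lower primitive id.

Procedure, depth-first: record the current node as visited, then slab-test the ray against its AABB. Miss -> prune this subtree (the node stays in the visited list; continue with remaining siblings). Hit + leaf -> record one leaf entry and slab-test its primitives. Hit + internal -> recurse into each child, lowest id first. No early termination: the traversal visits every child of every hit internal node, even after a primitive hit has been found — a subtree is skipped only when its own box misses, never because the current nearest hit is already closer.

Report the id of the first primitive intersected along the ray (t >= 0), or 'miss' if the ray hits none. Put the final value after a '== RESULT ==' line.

Trace the traversal:
N0 x:[8,57/2] y:[13,32] z:[19/3,52/3] -> hit [13,52/3], descend [8, 12]
  N8 x:[35/2,57/2] y:[13,61/2] z:[19/3,52/3] -> miss, prune
  N12 x:[8,18] y:[13,32] z:[19/3,16] -> hit [13,16], descend [2, 5]
    N2 x:[8,18] y:[22,32] z:[19/3,43/3] -> miss, prune
    N5 x:[19/2,15] y:[13,23] z:[26/3,16] -> hit [13,15], descend [1, 3]
      N1 x:[19/2,15] y:[13,20] z:[14,16] -> hit [14,15] leaf, test {P0@t=14, P3(miss)}
      N3 x:[19/2,14] y:[35/2,23] z:[26/3,11] -> miss, prune

Visited [0, 8, 12, 2, 5, 1, 3]. Tests: 7 box, 1 leaf. Nearest: P0.

== RESULT ==
0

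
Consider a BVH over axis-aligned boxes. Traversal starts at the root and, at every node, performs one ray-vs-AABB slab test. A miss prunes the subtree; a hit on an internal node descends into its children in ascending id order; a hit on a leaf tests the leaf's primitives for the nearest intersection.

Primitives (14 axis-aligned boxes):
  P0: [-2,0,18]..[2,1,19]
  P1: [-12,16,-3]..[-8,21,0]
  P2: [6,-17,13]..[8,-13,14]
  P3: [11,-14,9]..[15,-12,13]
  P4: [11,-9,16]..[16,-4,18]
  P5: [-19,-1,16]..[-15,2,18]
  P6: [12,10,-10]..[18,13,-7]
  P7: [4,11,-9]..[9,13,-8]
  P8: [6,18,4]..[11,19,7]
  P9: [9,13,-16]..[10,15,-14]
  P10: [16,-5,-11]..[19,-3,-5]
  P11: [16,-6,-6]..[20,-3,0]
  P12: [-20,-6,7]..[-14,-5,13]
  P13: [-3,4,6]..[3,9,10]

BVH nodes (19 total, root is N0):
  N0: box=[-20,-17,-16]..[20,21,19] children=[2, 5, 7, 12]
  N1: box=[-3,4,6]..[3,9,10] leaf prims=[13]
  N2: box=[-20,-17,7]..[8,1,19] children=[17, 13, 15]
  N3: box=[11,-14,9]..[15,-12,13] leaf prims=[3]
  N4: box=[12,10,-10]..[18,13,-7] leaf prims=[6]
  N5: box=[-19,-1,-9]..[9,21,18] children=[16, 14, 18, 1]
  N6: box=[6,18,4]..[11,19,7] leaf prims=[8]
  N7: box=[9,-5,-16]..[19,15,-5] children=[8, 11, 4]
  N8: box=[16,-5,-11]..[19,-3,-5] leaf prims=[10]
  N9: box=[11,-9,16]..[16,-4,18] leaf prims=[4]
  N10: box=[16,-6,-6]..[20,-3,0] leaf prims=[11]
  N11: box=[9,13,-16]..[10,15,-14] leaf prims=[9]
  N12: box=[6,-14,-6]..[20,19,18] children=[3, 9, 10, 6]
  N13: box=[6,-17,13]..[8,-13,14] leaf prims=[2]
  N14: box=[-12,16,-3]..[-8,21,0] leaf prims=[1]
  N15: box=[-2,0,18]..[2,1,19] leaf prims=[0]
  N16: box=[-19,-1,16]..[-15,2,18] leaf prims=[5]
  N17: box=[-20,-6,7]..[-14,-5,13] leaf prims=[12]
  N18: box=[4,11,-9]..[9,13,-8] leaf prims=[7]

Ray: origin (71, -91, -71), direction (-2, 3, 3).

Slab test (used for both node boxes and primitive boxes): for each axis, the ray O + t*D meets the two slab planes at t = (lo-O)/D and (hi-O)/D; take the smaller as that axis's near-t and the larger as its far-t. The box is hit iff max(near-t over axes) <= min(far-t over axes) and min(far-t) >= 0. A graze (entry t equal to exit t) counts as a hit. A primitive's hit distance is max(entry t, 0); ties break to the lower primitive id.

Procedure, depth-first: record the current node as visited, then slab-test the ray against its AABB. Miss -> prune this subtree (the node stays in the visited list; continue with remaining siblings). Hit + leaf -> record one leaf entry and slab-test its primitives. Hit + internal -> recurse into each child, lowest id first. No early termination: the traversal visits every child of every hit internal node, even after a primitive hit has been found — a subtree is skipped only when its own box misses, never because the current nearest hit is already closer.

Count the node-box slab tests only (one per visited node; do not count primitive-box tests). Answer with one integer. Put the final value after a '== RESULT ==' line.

Trace the traversal:
N0 x:[51/2,91/2] y:[74/3,112/3] z:[55/3,30] -> hit [51/2,30], descend [2, 5, 7, 12]
  N2 x:[63/2,91/2] y:[74/3,92/3] z:[26,30] -> miss, prune
  N5 x:[31,45] y:[30,112/3] z:[62/3,89/3] -> miss, prune
  N7 x:[26,31] y:[86/3,106/3] z:[55/3,22] -> miss, prune
  N12 x:[51/2,65/2] y:[77/3,110/3] z:[65/3,89/3] -> hit [77/3,89/3], descend [3, 6, 9, 10]
    N3 x:[28,30] y:[77/3,79/3] z:[80/3,28] -> miss, prune
    N6 x:[30,65/2] y:[109/3,110/3] z:[25,26] -> miss, prune
    N9 x:[55/2,30] y:[82/3,29] z:[29,89/3] -> hit [29,29] leaf, test {P4@t=29}
    N10 x:[51/2,55/2] y:[85/3,88/3] z:[65/3,71/3] -> miss, prune

Visited [0, 2, 5, 7, 12, 3, 6, 9, 10]. Tests: 9 box, 1 leaf. Nearest: P4.

== RESULT ==
9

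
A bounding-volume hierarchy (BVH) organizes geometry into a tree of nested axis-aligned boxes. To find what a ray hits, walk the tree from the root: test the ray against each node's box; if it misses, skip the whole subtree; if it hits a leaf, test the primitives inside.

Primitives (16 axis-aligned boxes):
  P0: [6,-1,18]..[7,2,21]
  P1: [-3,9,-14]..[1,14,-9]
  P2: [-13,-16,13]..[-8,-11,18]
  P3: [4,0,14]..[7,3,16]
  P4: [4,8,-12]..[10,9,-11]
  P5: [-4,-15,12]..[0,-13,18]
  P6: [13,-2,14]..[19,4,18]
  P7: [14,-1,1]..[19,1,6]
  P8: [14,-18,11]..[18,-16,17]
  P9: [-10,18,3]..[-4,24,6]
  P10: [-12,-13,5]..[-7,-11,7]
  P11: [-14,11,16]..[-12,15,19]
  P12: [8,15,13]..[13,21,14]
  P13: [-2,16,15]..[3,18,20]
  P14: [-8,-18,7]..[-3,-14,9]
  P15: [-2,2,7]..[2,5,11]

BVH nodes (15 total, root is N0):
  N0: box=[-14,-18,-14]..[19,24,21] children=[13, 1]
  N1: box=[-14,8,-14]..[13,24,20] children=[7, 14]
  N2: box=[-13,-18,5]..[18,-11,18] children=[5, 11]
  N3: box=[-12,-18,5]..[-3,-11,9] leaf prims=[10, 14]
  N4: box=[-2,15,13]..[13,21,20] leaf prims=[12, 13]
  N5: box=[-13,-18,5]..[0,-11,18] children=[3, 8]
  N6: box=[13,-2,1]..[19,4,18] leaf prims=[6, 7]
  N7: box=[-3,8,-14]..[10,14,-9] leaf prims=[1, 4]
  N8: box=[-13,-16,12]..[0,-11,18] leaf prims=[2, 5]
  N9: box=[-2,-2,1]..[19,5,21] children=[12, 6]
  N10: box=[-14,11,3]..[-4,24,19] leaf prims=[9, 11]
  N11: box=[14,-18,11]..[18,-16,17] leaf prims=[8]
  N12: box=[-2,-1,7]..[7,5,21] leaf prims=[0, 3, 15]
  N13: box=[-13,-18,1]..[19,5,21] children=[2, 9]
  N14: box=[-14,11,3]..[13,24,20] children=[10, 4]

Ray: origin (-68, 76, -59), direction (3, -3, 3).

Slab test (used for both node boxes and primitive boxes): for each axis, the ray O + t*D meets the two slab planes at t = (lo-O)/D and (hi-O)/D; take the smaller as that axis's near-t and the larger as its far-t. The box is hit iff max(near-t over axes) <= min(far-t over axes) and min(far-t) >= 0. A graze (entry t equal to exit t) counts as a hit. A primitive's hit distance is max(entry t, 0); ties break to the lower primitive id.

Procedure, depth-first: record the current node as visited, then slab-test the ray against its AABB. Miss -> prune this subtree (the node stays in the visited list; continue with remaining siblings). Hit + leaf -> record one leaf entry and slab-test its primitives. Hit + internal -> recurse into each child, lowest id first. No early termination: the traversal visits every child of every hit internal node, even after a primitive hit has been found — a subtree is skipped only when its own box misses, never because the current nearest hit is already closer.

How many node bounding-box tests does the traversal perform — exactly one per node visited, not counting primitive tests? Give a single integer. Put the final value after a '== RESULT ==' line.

Trace the traversal:
N0 x:[18,29] y:[52/3,94/3] z:[15,80/3] -> hit [18,80/3], descend [1, 13]
  N1 x:[18,27] y:[52/3,68/3] z:[15,79/3] -> hit [18,68/3], descend [7, 14]
    N7 x:[65/3,26] y:[62/3,68/3] z:[15,50/3] -> miss, prune
    N14 x:[18,27] y:[52/3,65/3] z:[62/3,79/3] -> hit [62/3,65/3], descend [4, 10]
      N4 x:[22,27] y:[55/3,61/3] z:[24,79/3] -> miss, prune
      N10 x:[18,64/3] y:[52/3,65/3] z:[62/3,26] -> hit [62/3,64/3] leaf, test {P9(miss), P11(miss)}
  N13 x:[55/3,29] y:[71/3,94/3] z:[20,80/3] -> hit [71/3,80/3], descend [2, 9]
    N2 x:[55/3,86/3] y:[29,94/3] z:[64/3,77/3] -> miss, prune
    N9 x:[22,29] y:[71/3,26] z:[20,80/3] -> hit [71/3,26], descend [6, 12]
      N6 x:[27,29] y:[24,26] z:[20,77/3] -> miss, prune
      N12 x:[22,25] y:[71/3,77/3] z:[22,80/3] -> hit [71/3,25] leaf, test {P0(miss), P3@t=73/3, P15(miss)}

11 AABB tests over nodes [0, 1, 7, 14, 4, 10, 13, 2, 9, 6, 12]; 2 leaves entered; closest P3.

== RESULT ==
11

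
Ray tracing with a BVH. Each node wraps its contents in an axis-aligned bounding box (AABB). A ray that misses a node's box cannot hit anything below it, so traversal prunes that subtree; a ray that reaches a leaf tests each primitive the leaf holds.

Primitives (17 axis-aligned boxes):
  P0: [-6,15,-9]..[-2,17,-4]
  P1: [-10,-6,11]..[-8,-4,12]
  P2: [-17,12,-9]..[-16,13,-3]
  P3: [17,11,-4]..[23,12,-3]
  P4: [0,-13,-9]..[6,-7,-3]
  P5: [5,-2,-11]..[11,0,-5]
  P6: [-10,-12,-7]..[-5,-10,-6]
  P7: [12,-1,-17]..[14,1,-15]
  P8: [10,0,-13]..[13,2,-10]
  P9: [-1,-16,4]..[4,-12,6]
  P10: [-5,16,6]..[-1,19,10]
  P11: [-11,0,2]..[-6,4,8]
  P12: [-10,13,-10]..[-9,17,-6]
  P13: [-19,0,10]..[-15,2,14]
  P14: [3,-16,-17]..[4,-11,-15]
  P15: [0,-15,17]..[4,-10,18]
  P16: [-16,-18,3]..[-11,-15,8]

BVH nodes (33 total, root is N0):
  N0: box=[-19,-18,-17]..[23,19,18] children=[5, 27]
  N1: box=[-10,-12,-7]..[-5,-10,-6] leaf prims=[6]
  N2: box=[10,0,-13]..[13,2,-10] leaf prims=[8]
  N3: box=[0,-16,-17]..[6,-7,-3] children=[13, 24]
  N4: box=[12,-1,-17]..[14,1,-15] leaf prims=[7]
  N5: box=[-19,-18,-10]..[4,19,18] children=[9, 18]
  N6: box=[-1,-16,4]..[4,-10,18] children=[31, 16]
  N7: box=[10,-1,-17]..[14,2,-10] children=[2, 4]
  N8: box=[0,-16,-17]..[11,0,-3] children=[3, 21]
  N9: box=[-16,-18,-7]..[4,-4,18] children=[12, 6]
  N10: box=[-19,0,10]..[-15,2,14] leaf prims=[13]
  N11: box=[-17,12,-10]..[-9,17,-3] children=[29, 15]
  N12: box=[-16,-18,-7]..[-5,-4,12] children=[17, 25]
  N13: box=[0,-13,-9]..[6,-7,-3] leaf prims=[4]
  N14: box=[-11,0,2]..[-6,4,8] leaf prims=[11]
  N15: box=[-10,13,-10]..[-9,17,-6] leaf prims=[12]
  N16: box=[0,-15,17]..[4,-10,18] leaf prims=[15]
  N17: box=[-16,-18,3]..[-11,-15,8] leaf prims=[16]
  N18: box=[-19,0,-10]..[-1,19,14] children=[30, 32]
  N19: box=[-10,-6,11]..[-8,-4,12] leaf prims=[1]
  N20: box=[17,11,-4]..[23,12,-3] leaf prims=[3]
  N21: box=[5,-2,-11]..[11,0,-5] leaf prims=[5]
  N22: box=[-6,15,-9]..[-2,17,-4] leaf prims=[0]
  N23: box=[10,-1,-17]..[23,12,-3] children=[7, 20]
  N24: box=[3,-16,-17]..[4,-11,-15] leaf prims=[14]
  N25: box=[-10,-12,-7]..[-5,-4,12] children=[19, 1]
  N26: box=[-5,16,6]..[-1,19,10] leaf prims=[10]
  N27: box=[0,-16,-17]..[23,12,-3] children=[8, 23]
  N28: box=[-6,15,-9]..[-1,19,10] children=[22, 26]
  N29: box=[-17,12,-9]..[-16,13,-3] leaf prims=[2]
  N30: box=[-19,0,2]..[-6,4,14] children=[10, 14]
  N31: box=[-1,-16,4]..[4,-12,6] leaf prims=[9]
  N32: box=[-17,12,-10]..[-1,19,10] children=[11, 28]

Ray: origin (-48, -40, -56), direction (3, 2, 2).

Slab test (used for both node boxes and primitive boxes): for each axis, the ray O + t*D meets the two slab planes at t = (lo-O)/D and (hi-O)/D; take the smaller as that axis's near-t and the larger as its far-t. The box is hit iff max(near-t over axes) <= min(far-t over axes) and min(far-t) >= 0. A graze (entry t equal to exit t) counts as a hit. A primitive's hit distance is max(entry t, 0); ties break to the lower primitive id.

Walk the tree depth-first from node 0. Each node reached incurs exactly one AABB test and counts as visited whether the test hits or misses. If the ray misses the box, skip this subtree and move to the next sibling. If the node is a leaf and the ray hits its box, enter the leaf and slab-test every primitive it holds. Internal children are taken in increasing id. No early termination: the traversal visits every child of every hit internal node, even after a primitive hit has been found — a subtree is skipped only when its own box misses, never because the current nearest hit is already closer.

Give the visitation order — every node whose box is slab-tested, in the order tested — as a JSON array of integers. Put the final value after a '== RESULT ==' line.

Traverse from the root:
N0 x:[29/3,71/3] y:[11,59/2] z:[39/2,37] -> hit [39/2,71/3], descend [5, 27]
  N5 x:[29/3,52/3] y:[11,59/2] z:[23,37] -> miss, prune
  N27 x:[16,71/3] y:[12,26] z:[39/2,53/2] -> hit [39/2,71/3], descend [8, 23]
    N8 x:[16,59/3] y:[12,20] z:[39/2,53/2] -> hit [39/2,59/3], descend [3, 21]
      N3 x:[16,18] y:[12,33/2] z:[39/2,53/2] -> miss, prune
      N21 x:[53/3,59/3] y:[19,20] z:[45/2,51/2] -> miss, prune
    N23 x:[58/3,71/3] y:[39/2,26] z:[39/2,53/2] -> hit [39/2,71/3], descend [7, 20]
      N7 x:[58/3,62/3] y:[39/2,21] z:[39/2,23] -> hit [39/2,62/3], descend [2, 4]
        N2 x:[58/3,61/3] y:[20,21] z:[43/2,23] -> miss, prune
        N4 x:[20,62/3] y:[39/2,41/2] z:[39/2,41/2] -> hit [20,41/2] leaf, test {P7@t=20}
      N20 x:[65/3,71/3] y:[51/2,26] z:[26,53/2] -> miss, prune

Visited [0, 5, 27, 8, 3, 21, 23, 7, 2, 4, 20]. Tests: 11 box, 1 leaf. Nearest: P7.

== RESULT ==
[0, 5, 27, 8, 3, 21, 23, 7, 2, 4, 20]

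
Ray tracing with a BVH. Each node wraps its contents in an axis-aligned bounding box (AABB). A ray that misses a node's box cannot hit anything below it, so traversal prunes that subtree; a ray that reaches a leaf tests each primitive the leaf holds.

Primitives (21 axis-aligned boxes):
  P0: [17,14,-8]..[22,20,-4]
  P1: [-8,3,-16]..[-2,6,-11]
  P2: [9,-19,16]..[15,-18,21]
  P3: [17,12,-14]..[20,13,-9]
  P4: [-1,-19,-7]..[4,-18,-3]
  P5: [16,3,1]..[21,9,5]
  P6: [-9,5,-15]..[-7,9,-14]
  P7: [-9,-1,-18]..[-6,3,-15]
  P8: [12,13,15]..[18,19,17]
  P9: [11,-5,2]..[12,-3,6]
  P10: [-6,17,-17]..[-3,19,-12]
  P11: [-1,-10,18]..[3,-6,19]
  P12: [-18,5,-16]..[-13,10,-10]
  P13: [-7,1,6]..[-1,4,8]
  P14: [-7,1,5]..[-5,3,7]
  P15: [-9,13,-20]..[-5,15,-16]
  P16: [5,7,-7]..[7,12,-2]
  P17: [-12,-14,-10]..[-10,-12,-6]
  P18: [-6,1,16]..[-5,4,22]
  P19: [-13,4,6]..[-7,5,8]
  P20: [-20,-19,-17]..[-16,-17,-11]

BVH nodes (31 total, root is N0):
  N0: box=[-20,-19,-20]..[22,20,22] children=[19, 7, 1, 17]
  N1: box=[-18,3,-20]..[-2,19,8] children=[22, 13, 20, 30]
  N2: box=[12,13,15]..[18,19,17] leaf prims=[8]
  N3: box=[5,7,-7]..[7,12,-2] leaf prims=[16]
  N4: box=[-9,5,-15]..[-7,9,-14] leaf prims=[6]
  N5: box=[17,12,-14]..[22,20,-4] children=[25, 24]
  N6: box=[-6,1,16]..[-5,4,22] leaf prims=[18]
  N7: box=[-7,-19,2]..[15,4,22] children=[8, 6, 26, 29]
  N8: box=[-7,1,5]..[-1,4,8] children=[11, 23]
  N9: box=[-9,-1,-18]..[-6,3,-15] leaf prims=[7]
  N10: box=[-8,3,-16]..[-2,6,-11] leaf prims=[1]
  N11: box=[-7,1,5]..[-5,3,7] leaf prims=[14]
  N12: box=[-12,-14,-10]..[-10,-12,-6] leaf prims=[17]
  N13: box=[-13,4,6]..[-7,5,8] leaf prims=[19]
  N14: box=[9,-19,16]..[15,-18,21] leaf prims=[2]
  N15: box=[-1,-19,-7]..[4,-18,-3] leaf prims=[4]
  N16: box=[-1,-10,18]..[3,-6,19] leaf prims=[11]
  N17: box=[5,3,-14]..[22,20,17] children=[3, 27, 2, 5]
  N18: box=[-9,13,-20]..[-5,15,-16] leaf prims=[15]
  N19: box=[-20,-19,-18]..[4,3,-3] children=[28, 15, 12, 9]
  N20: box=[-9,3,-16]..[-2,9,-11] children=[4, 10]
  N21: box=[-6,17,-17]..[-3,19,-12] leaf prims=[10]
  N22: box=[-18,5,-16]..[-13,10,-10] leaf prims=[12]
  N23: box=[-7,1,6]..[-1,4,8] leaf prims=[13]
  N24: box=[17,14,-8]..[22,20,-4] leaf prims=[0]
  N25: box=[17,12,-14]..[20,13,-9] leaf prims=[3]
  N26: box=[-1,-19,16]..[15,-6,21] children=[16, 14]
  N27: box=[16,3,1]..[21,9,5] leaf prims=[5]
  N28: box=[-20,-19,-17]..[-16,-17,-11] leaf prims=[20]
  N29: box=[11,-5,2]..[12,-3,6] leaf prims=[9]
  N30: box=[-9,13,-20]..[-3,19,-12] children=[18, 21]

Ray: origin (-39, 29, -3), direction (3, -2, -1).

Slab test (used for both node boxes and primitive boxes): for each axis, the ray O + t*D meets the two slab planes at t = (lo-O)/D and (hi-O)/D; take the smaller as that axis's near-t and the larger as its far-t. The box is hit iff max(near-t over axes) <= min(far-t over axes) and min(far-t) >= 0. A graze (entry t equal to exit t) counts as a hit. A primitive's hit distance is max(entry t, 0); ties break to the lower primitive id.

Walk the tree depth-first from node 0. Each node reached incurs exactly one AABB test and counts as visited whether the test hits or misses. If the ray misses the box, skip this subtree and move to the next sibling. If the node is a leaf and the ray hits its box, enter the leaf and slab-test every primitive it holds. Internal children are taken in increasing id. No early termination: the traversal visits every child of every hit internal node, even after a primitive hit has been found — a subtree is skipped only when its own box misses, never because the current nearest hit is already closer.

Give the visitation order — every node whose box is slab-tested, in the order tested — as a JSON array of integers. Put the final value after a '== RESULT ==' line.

Traverse from the root:
N0 x:[19/3,61/3] y:[9/2,24] z:[-25,17] -> hit [19/3,17], descend [1, 7, 17, 19]
  N1 x:[7,37/3] y:[5,13] z:[-11,17] -> hit [7,37/3], descend [13, 20, 22, 30]
    N13 x:[26/3,32/3] y:[12,25/2] z:[-11,-9] -> miss, prune
    N20 x:[10,37/3] y:[10,13] z:[8,13] -> hit [10,37/3], descend [4, 10]
      N4 x:[10,32/3] y:[10,12] z:[11,12] -> miss, prune
      N10 x:[31/3,37/3] y:[23/2,13] z:[8,13] -> hit [23/2,37/3] leaf, test {P1@t=23/2}
    N22 x:[7,26/3] y:[19/2,12] z:[7,13] -> miss, prune
    N30 x:[10,12] y:[5,8] z:[9,17] -> miss, prune
  N7 x:[32/3,18] y:[25/2,24] z:[-25,-5] -> miss, prune
  N17 x:[44/3,61/3] y:[9/2,13] z:[-20,11] -> miss, prune
  N19 x:[19/3,43/3] y:[13,24] z:[0,15] -> hit [13,43/3], descend [9, 12, 15, 28]
    N9 x:[10,11] y:[13,15] z:[12,15] -> miss, prune
    N12 x:[9,29/3] y:[41/2,43/2] z:[3,7] -> miss, prune
    N15 x:[38/3,43/3] y:[47/2,24] z:[0,4] -> miss, prune
    N28 x:[19/3,23/3] y:[23,24] z:[8,14] -> miss, prune

Visited [0, 1, 13, 20, 4, 10, 22, 30, 7, 17, 19, 9, 12, 15, 28]. Tests: 15 box, 1 leaf. Nearest: P1.

== RESULT ==
[0, 1, 13, 20, 4, 10, 22, 30, 7, 17, 19, 9, 12, 15, 28]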